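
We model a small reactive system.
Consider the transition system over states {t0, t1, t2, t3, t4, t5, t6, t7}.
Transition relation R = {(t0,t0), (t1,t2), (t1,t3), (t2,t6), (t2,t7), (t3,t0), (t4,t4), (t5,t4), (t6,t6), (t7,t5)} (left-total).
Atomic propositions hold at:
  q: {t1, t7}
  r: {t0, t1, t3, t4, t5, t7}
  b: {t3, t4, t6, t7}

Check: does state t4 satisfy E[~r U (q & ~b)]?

Sat(~r) = {t2, t6}
Sat(~b) = {t0, t1, t2, t5}
Sat(q & ~b) = {t1}
E[~r U (q & ~b)]: least fixpoint, start Z0 = Sat((q & ~b)) = {t1}, add states in Sat(~r) with some successor in Z. Already a fixed point.
Sat(E[~r U (q & ~b)]) = {t1}
t4 ∉ Sat(E[~r U (q & ~b)]) = {t1}, so the formula does not hold at t4.

No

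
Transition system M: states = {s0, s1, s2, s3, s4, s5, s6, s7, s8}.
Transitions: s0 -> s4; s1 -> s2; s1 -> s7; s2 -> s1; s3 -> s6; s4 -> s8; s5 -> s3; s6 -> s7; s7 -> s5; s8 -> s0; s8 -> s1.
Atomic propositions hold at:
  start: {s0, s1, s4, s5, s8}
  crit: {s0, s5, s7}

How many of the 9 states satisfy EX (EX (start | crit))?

Sat(start | crit) = {s0, s1, s4, s5, s7, s8}
Sat(EX (start | crit)) = {s : some successor in {s0, s1, s4, s5, s7, s8}} = {s0, s1, s2, s4, s6, s7, s8}
Sat(EX (EX (start | crit))) = {s : some successor in {s0, s1, s2, s4, s6, s7, s8}} = {s0, s1, s2, s3, s4, s6, s8}
|Sat(EX (EX (start | crit)))| = |{s0, s1, s2, s3, s4, s6, s8}| = 7.

7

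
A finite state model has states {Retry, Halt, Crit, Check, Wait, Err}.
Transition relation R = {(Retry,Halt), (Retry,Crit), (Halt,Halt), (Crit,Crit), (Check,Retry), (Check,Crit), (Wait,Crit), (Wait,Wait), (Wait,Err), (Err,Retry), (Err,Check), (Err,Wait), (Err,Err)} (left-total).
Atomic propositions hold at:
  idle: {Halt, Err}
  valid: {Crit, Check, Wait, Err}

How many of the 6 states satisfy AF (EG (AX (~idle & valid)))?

Sat(~idle) = {Retry, Crit, Check, Wait}
Sat(~idle & valid) = {Crit, Check, Wait}
Sat(AX (~idle & valid)) = {s : every successor in {Crit, Check, Wait}} = {Crit}
EG (AX (~idle & valid)): greatest fixpoint, start Z0 = {Crit}, keep only states in Sat with some successor in Z. Already a fixed point.
Sat(EG (AX (~idle & valid))) = {Crit}
AF (EG (AX (~idle & valid))): least fixpoint, start Z0 = {Crit}, add states with every successor in Z. Already a fixed point.
Sat(AF (EG (AX (~idle & valid)))) = {Crit}
|Sat(AF (EG (AX (~idle & valid))))| = |{Crit}| = 1.

1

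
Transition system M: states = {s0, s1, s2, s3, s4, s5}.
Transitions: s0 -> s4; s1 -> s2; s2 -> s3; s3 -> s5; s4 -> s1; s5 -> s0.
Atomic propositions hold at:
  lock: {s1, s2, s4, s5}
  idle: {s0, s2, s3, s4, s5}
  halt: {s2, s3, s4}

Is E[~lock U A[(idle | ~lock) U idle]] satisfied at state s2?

Sat(~lock) = {s0, s3}
Sat(idle | ~lock) = {s0, s2, s3, s4, s5}
A[(idle | ~lock) U idle]: least fixpoint, start Z0 = Sat(idle) = {s0, s2, s3, s4, s5}, add states in Sat(idle | ~lock) with every successor in Z. Already a fixed point.
Sat(A[(idle | ~lock) U idle]) = {s0, s2, s3, s4, s5}
E[~lock U A[(idle | ~lock) U idle]]: least fixpoint, start Z0 = Sat(A[(idle | ~lock) U idle]) = {s0, s2, s3, s4, s5}, add states in Sat(~lock) with some successor in Z. Already a fixed point.
Sat(E[~lock U A[(idle | ~lock) U idle]]) = {s0, s2, s3, s4, s5}
s2 ∈ Sat(E[~lock U A[(idle | ~lock) U idle]]) = {s0, s2, s3, s4, s5}, so the formula holds at s2.

Yes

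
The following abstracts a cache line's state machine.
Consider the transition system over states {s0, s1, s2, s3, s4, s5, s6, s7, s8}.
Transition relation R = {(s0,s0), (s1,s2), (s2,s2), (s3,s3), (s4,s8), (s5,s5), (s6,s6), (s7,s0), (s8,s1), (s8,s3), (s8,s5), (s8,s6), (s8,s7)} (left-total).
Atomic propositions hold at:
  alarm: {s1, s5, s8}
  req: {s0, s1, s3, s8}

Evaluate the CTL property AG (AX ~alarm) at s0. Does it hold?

Sat(~alarm) = {s0, s2, s3, s4, s6, s7}
Sat(AX ~alarm) = {s : every successor in {s0, s2, s3, s4, s6, s7}} = {s0, s1, s2, s3, s6, s7}
AG (AX ~alarm): greatest fixpoint, start Z0 = {s0, s1, s2, s3, s6, s7}, keep only states in Sat with every successor in Z. Already a fixed point.
Sat(AG (AX ~alarm)) = {s0, s1, s2, s3, s6, s7}
s0 ∈ Sat(AG (AX ~alarm)) = {s0, s1, s2, s3, s6, s7}, so the formula holds at s0.

Yes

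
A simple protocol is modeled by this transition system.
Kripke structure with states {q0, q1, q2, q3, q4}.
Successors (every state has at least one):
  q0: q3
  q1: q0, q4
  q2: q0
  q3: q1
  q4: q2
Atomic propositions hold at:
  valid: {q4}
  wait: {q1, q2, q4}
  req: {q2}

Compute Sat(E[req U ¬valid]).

Sat(¬valid) = {q0, q1, q2, q3}
E[req U ¬valid]: least fixpoint, start Z0 = Sat(¬valid) = {q0, q1, q2, q3}, add states in Sat(req) with some successor in Z. Already a fixed point.
Sat(E[req U ¬valid]) = {q0, q1, q2, q3}

{q0, q1, q2, q3}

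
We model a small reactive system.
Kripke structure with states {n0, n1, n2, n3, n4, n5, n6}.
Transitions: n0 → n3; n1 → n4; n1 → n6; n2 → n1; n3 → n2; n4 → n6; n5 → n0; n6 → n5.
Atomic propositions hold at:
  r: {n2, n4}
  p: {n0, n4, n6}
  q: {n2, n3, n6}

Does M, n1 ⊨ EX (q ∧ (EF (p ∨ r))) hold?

Sat(p ∨ r) = {n0, n2, n4, n6}
EF (p ∨ r): least fixpoint, start Z0 = {n0, n2, n4, n6}, add states with some successor in Z. Z1 = {n0, n1, n2, n3, n4, n5, n6}; fixed.
Sat(EF (p ∨ r)) = {n0, n1, n2, n3, n4, n5, n6}
Sat(q ∧ (EF (p ∨ r))) = {n2, n3, n6}
Sat(EX (q ∧ (EF (p ∨ r)))) = {s : some successor in {n2, n3, n6}} = {n0, n1, n3, n4}
n1 ∈ Sat(EX (q ∧ (EF (p ∨ r)))) = {n0, n1, n3, n4}, so the formula holds at n1.

Yes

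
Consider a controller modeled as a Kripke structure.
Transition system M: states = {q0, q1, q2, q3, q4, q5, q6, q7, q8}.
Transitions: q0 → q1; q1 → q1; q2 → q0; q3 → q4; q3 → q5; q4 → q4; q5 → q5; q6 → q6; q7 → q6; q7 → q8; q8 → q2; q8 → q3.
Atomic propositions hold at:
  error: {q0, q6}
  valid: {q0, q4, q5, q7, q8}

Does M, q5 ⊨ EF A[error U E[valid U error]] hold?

E[valid U error]: least fixpoint, start Z0 = Sat(error) = {q0, q6}, add states in Sat(valid) with some successor in Z. Z1 = {q0, q6, q7}; fixed.
Sat(E[valid U error]) = {q0, q6, q7}
A[error U E[valid U error]]: least fixpoint, start Z0 = Sat(E[valid U error]) = {q0, q6, q7}, add states in Sat(error) with every successor in Z. Already a fixed point.
Sat(A[error U E[valid U error]]) = {q0, q6, q7}
EF A[error U E[valid U error]]: least fixpoint, start Z0 = {q0, q6, q7}, add states with some successor in Z. Z1 = {q0, q2, q6, q7}; Z2 = {q0, q2, q6, q7, q8}; fixed.
Sat(EF A[error U E[valid U error]]) = {q0, q2, q6, q7, q8}
q5 ∉ Sat(EF A[error U E[valid U error]]) = {q0, q2, q6, q7, q8}, so the formula does not hold at q5.

No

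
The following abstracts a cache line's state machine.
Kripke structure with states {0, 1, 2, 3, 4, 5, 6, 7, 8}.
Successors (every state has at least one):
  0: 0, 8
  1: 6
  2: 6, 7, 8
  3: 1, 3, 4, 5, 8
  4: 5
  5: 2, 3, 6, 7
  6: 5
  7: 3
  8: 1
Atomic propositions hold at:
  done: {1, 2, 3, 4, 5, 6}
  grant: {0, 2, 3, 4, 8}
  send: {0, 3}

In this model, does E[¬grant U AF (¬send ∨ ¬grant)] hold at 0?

Sat(¬grant) = {1, 5, 6, 7}
Sat(¬send) = {1, 2, 4, 5, 6, 7, 8}
Sat(¬send ∨ ¬grant) = {1, 2, 4, 5, 6, 7, 8}
AF (¬send ∨ ¬grant): least fixpoint, start Z0 = {1, 2, 4, 5, 6, 7, 8}, add states with every successor in Z. Already a fixed point.
Sat(AF (¬send ∨ ¬grant)) = {1, 2, 4, 5, 6, 7, 8}
E[¬grant U AF (¬send ∨ ¬grant)]: least fixpoint, start Z0 = Sat(AF (¬send ∨ ¬grant)) = {1, 2, 4, 5, 6, 7, 8}, add states in Sat(¬grant) with some successor in Z. Already a fixed point.
Sat(E[¬grant U AF (¬send ∨ ¬grant)]) = {1, 2, 4, 5, 6, 7, 8}
0 ∉ Sat(E[¬grant U AF (¬send ∨ ¬grant)]) = {1, 2, 4, 5, 6, 7, 8}, so the formula does not hold at 0.

No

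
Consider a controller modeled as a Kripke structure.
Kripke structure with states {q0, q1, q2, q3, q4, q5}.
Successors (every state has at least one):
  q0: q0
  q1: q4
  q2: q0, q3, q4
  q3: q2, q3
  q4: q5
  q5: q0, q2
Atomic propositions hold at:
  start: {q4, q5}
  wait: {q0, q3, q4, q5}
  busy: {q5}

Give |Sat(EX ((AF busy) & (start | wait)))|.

AF busy: least fixpoint, start Z0 = {q5}, add states with every successor in Z. Z1 = {q4, q5}; Z2 = {q1, q4, q5}; fixed.
Sat(AF busy) = {q1, q4, q5}
Sat(start | wait) = {q0, q3, q4, q5}
Sat((AF busy) & (start | wait)) = {q4, q5}
Sat(EX ((AF busy) & (start | wait))) = {s : some successor in {q4, q5}} = {q1, q2, q4}
|Sat(EX ((AF busy) & (start | wait)))| = |{q1, q2, q4}| = 3.

3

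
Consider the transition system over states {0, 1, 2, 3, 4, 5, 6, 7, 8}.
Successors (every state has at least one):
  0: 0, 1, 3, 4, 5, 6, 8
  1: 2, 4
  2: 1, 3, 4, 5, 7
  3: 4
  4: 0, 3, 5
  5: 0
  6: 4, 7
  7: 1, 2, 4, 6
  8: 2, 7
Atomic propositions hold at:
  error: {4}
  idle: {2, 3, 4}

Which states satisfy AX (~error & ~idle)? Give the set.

{5}

Sat(~error) = {0, 1, 2, 3, 5, 6, 7, 8}
Sat(~idle) = {0, 1, 5, 6, 7, 8}
Sat(~error & ~idle) = {0, 1, 5, 6, 7, 8}
Sat(AX (~error & ~idle)) = {s : every successor in {0, 1, 5, 6, 7, 8}} = {5}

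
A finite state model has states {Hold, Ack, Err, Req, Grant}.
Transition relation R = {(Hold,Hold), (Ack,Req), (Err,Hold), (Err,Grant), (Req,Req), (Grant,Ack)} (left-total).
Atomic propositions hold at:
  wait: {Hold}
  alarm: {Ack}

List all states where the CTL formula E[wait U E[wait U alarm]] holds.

{Ack}

E[wait U alarm]: least fixpoint, start Z0 = Sat(alarm) = {Ack}, add states in Sat(wait) with some successor in Z. Already a fixed point.
Sat(E[wait U alarm]) = {Ack}
E[wait U E[wait U alarm]]: least fixpoint, start Z0 = Sat(E[wait U alarm]) = {Ack}, add states in Sat(wait) with some successor in Z. Already a fixed point.
Sat(E[wait U E[wait U alarm]]) = {Ack}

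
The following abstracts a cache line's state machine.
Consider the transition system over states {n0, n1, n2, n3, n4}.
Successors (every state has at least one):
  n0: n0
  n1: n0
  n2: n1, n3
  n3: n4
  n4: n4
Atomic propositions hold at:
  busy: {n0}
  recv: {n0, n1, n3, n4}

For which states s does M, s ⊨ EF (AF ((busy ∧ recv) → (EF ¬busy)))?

{n1, n2, n3, n4}

Sat(busy ∧ recv) = {n0}
Sat(¬busy) = {n1, n2, n3, n4}
EF ¬busy: least fixpoint, start Z0 = {n1, n2, n3, n4}, add states with some successor in Z. Already a fixed point.
Sat(EF ¬busy) = {n1, n2, n3, n4}
Sat((busy ∧ recv) → (EF ¬busy)) = {n1, n2, n3, n4}
AF ((busy ∧ recv) → (EF ¬busy)): least fixpoint, start Z0 = {n1, n2, n3, n4}, add states with every successor in Z. Already a fixed point.
Sat(AF ((busy ∧ recv) → (EF ¬busy))) = {n1, n2, n3, n4}
EF (AF ((busy ∧ recv) → (EF ¬busy))): least fixpoint, start Z0 = {n1, n2, n3, n4}, add states with some successor in Z. Already a fixed point.
Sat(EF (AF ((busy ∧ recv) → (EF ¬busy)))) = {n1, n2, n3, n4}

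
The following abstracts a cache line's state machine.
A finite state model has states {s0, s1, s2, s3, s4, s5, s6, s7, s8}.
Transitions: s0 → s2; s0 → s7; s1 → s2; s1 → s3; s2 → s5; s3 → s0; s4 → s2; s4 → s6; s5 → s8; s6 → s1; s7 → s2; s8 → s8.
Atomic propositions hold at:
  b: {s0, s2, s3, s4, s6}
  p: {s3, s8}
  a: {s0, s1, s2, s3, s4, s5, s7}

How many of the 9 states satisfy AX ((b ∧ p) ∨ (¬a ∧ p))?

2

Sat(b ∧ p) = {s3}
Sat(¬a) = {s6, s8}
Sat(¬a ∧ p) = {s8}
Sat((b ∧ p) ∨ (¬a ∧ p)) = {s3, s8}
Sat(AX ((b ∧ p) ∨ (¬a ∧ p))) = {s : every successor in {s3, s8}} = {s5, s8}
|Sat(AX ((b ∧ p) ∨ (¬a ∧ p)))| = |{s5, s8}| = 2.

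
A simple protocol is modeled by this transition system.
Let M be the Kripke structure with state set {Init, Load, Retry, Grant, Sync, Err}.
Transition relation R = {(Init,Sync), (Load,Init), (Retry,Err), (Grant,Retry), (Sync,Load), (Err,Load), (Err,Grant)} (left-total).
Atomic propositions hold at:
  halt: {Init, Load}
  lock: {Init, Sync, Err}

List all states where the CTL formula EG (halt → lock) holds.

{Retry, Grant, Err}

Sat(halt → lock) = {Init, Retry, Grant, Sync, Err}
EG (halt → lock): greatest fixpoint, start Z0 = {Init, Retry, Grant, Sync, Err}, keep only states in Sat with some successor in Z. Z1 = {Init, Retry, Grant, Err}; Z2 = {Retry, Grant, Err}; fixed.
Sat(EG (halt → lock)) = {Retry, Grant, Err}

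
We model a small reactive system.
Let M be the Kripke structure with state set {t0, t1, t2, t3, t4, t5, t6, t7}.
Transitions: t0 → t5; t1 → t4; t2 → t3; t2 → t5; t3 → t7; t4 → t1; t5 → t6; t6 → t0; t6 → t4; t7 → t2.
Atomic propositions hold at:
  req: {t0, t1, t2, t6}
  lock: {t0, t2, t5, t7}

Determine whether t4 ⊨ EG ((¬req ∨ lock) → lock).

No

Sat(¬req) = {t3, t4, t5, t7}
Sat(¬req ∨ lock) = {t0, t2, t3, t4, t5, t7}
Sat((¬req ∨ lock) → lock) = {t0, t1, t2, t5, t6, t7}
EG ((¬req ∨ lock) → lock): greatest fixpoint, start Z0 = {t0, t1, t2, t5, t6, t7}, keep only states in Sat with some successor in Z. Z1 = {t0, t2, t5, t6, t7}; fixed.
Sat(EG ((¬req ∨ lock) → lock)) = {t0, t2, t5, t6, t7}
t4 ∉ Sat(EG ((¬req ∨ lock) → lock)) = {t0, t2, t5, t6, t7}, so the formula does not hold at t4.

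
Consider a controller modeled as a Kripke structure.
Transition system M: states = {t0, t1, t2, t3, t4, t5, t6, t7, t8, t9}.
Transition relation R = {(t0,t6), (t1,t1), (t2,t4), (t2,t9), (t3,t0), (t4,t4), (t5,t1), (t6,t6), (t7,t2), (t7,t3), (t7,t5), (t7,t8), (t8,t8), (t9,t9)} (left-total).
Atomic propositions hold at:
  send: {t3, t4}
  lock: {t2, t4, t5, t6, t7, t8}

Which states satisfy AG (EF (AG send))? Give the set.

AG send: greatest fixpoint, start Z0 = {t3, t4}, keep only states in Sat with every successor in Z. Z1 = {t4}; fixed.
Sat(AG send) = {t4}
EF (AG send): least fixpoint, start Z0 = {t4}, add states with some successor in Z. Z1 = {t2, t4}; Z2 = {t2, t4, t7}; fixed.
Sat(EF (AG send)) = {t2, t4, t7}
AG (EF (AG send)): greatest fixpoint, start Z0 = {t2, t4, t7}, keep only states in Sat with every successor in Z. Z1 = {t4}; fixed.
Sat(AG (EF (AG send))) = {t4}

{t4}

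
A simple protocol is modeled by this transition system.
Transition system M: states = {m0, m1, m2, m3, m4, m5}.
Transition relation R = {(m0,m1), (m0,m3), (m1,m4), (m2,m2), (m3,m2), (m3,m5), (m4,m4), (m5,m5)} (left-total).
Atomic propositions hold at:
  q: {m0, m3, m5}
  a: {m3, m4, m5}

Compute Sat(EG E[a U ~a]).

{m0, m2, m3}

Sat(~a) = {m0, m1, m2}
E[a U ~a]: least fixpoint, start Z0 = Sat(~a) = {m0, m1, m2}, add states in Sat(a) with some successor in Z. Z1 = {m0, m1, m2, m3}; fixed.
Sat(E[a U ~a]) = {m0, m1, m2, m3}
EG E[a U ~a]: greatest fixpoint, start Z0 = {m0, m1, m2, m3}, keep only states in Sat with some successor in Z. Z1 = {m0, m2, m3}; fixed.
Sat(EG E[a U ~a]) = {m0, m2, m3}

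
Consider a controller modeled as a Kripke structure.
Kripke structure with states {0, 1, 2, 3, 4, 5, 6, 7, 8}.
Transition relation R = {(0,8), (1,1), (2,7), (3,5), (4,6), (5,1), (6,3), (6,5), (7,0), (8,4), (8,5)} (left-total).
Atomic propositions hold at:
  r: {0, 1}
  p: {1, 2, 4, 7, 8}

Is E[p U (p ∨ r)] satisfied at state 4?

Yes

Sat(p ∨ r) = {0, 1, 2, 4, 7, 8}
E[p U (p ∨ r)]: least fixpoint, start Z0 = Sat((p ∨ r)) = {0, 1, 2, 4, 7, 8}, add states in Sat(p) with some successor in Z. Already a fixed point.
Sat(E[p U (p ∨ r)]) = {0, 1, 2, 4, 7, 8}
4 ∈ Sat(E[p U (p ∨ r)]) = {0, 1, 2, 4, 7, 8}, so the formula holds at 4.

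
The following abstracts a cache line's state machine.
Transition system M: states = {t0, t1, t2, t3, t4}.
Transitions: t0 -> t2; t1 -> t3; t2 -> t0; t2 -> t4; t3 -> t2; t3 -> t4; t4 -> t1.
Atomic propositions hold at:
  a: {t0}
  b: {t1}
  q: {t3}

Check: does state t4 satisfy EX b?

Sat(EX b) = {s : some successor in {t1}} = {t4}
t4 ∈ Sat(EX b) = {t4}, so the formula holds at t4.

Yes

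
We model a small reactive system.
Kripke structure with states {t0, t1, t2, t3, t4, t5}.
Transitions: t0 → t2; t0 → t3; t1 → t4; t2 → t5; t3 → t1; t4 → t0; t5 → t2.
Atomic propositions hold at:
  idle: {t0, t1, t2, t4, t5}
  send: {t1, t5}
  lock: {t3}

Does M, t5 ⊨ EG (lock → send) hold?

Yes

Sat(lock → send) = {t0, t1, t2, t4, t5}
EG (lock → send): greatest fixpoint, start Z0 = {t0, t1, t2, t4, t5}, keep only states in Sat with some successor in Z. Already a fixed point.
Sat(EG (lock → send)) = {t0, t1, t2, t4, t5}
t5 ∈ Sat(EG (lock → send)) = {t0, t1, t2, t4, t5}, so the formula holds at t5.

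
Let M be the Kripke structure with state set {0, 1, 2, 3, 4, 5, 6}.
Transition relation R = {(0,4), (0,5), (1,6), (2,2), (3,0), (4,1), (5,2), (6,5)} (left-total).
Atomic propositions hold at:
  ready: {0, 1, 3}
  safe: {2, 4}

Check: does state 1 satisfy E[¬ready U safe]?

No

Sat(¬ready) = {2, 4, 5, 6}
E[¬ready U safe]: least fixpoint, start Z0 = Sat(safe) = {2, 4}, add states in Sat(¬ready) with some successor in Z. Z1 = {2, 4, 5}; Z2 = {2, 4, 5, 6}; fixed.
Sat(E[¬ready U safe]) = {2, 4, 5, 6}
1 ∉ Sat(E[¬ready U safe]) = {2, 4, 5, 6}, so the formula does not hold at 1.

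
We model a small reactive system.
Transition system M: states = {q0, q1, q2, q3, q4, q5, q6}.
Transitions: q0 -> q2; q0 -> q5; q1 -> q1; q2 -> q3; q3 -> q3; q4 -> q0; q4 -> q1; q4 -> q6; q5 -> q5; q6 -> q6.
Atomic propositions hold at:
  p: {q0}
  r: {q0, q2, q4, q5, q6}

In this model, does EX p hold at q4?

Sat(EX p) = {s : some successor in {q0}} = {q4}
q4 ∈ Sat(EX p) = {q4}, so the formula holds at q4.

Yes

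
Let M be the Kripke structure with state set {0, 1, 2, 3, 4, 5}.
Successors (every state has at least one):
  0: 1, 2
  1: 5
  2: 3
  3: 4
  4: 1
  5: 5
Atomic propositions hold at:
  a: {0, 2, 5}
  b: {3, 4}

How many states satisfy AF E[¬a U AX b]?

Sat(¬a) = {1, 3, 4}
Sat(AX b) = {s : every successor in {3, 4}} = {2, 3}
E[¬a U AX b]: least fixpoint, start Z0 = Sat(AX b) = {2, 3}, add states in Sat(¬a) with some successor in Z. Already a fixed point.
Sat(E[¬a U AX b]) = {2, 3}
AF E[¬a U AX b]: least fixpoint, start Z0 = {2, 3}, add states with every successor in Z. Already a fixed point.
Sat(AF E[¬a U AX b]) = {2, 3}
|Sat(AF E[¬a U AX b])| = |{2, 3}| = 2.

2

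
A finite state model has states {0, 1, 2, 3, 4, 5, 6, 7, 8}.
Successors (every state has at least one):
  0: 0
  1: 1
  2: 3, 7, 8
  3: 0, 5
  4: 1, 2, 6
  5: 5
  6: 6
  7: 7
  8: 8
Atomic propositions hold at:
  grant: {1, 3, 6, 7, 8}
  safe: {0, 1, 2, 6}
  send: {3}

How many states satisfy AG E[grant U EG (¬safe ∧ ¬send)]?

3

Sat(¬safe) = {3, 4, 5, 7, 8}
Sat(¬send) = {0, 1, 2, 4, 5, 6, 7, 8}
Sat(¬safe ∧ ¬send) = {4, 5, 7, 8}
EG (¬safe ∧ ¬send): greatest fixpoint, start Z0 = {4, 5, 7, 8}, keep only states in Sat with some successor in Z. Z1 = {5, 7, 8}; fixed.
Sat(EG (¬safe ∧ ¬send)) = {5, 7, 8}
E[grant U EG (¬safe ∧ ¬send)]: least fixpoint, start Z0 = Sat(EG (¬safe ∧ ¬send)) = {5, 7, 8}, add states in Sat(grant) with some successor in Z. Z1 = {3, 5, 7, 8}; fixed.
Sat(E[grant U EG (¬safe ∧ ¬send)]) = {3, 5, 7, 8}
AG E[grant U EG (¬safe ∧ ¬send)]: greatest fixpoint, start Z0 = {3, 5, 7, 8}, keep only states in Sat with every successor in Z. Z1 = {5, 7, 8}; fixed.
Sat(AG E[grant U EG (¬safe ∧ ¬send)]) = {5, 7, 8}
|Sat(AG E[grant U EG (¬safe ∧ ¬send)])| = |{5, 7, 8}| = 3.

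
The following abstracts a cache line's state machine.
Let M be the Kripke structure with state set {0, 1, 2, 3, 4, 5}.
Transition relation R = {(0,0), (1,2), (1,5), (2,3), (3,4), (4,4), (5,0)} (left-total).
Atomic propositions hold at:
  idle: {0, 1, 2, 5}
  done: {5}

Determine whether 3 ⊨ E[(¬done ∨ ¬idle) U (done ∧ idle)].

No

Sat(¬done) = {0, 1, 2, 3, 4}
Sat(¬idle) = {3, 4}
Sat(¬done ∨ ¬idle) = {0, 1, 2, 3, 4}
Sat(done ∧ idle) = {5}
E[(¬done ∨ ¬idle) U (done ∧ idle)]: least fixpoint, start Z0 = Sat((done ∧ idle)) = {5}, add states in Sat(¬done ∨ ¬idle) with some successor in Z. Z1 = {1, 5}; fixed.
Sat(E[(¬done ∨ ¬idle) U (done ∧ idle)]) = {1, 5}
3 ∉ Sat(E[(¬done ∨ ¬idle) U (done ∧ idle)]) = {1, 5}, so the formula does not hold at 3.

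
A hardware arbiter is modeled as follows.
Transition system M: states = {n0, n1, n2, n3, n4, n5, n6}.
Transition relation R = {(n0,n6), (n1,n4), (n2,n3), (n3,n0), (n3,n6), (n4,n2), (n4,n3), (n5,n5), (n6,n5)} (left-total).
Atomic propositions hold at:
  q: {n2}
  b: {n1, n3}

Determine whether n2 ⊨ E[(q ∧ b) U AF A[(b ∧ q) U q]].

Yes

Sat(q ∧ b) = ∅
Sat(b ∧ q) = ∅
A[(b ∧ q) U q]: least fixpoint, start Z0 = Sat(q) = {n2}, add states in Sat(b ∧ q) with every successor in Z. Already a fixed point.
Sat(A[(b ∧ q) U q]) = {n2}
AF A[(b ∧ q) U q]: least fixpoint, start Z0 = {n2}, add states with every successor in Z. Already a fixed point.
Sat(AF A[(b ∧ q) U q]) = {n2}
E[(q ∧ b) U AF A[(b ∧ q) U q]]: least fixpoint, start Z0 = Sat(AF A[(b ∧ q) U q]) = {n2}, add states in Sat(q ∧ b) with some successor in Z. Already a fixed point.
Sat(E[(q ∧ b) U AF A[(b ∧ q) U q]]) = {n2}
n2 ∈ Sat(E[(q ∧ b) U AF A[(b ∧ q) U q]]) = {n2}, so the formula holds at n2.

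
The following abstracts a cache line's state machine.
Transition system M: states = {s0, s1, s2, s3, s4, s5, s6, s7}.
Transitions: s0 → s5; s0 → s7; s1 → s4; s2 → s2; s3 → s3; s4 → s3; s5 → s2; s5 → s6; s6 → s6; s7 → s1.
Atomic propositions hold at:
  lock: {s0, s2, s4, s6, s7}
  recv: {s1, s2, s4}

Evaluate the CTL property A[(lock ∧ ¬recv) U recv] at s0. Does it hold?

No

Sat(¬recv) = {s0, s3, s5, s6, s7}
Sat(lock ∧ ¬recv) = {s0, s6, s7}
A[(lock ∧ ¬recv) U recv]: least fixpoint, start Z0 = Sat(recv) = {s1, s2, s4}, add states in Sat(lock ∧ ¬recv) with every successor in Z. Z1 = {s1, s2, s4, s7}; fixed.
Sat(A[(lock ∧ ¬recv) U recv]) = {s1, s2, s4, s7}
s0 ∉ Sat(A[(lock ∧ ¬recv) U recv]) = {s1, s2, s4, s7}, so the formula does not hold at s0.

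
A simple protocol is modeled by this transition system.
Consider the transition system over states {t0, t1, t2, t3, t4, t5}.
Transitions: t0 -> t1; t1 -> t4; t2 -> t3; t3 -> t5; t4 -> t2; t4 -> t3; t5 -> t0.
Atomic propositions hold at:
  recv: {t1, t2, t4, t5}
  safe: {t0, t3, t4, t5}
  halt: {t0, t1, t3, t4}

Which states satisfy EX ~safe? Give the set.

{t0, t4}

Sat(~safe) = {t1, t2}
Sat(EX ~safe) = {s : some successor in {t1, t2}} = {t0, t4}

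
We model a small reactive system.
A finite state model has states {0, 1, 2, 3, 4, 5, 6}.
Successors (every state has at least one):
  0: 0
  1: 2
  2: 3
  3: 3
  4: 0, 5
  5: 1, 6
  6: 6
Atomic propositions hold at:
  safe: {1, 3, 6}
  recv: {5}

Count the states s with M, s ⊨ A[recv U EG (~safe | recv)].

2

Sat(~safe) = {0, 2, 4, 5}
Sat(~safe | recv) = {0, 2, 4, 5}
EG (~safe | recv): greatest fixpoint, start Z0 = {0, 2, 4, 5}, keep only states in Sat with some successor in Z. Z1 = {0, 4}; fixed.
Sat(EG (~safe | recv)) = {0, 4}
A[recv U EG (~safe | recv)]: least fixpoint, start Z0 = Sat(EG (~safe | recv)) = {0, 4}, add states in Sat(recv) with every successor in Z. Already a fixed point.
Sat(A[recv U EG (~safe | recv)]) = {0, 4}
|Sat(A[recv U EG (~safe | recv)])| = |{0, 4}| = 2.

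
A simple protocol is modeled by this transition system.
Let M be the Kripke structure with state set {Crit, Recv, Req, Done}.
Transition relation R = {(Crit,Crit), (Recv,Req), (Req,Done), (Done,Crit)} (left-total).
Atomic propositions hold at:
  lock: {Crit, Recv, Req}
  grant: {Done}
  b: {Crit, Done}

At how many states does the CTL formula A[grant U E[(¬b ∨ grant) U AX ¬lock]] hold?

2

Sat(¬b) = {Recv, Req}
Sat(¬b ∨ grant) = {Recv, Req, Done}
Sat(¬lock) = {Done}
Sat(AX ¬lock) = {s : every successor in {Done}} = {Req}
E[(¬b ∨ grant) U AX ¬lock]: least fixpoint, start Z0 = Sat(AX ¬lock) = {Req}, add states in Sat(¬b ∨ grant) with some successor in Z. Z1 = {Recv, Req}; fixed.
Sat(E[(¬b ∨ grant) U AX ¬lock]) = {Recv, Req}
A[grant U E[(¬b ∨ grant) U AX ¬lock]]: least fixpoint, start Z0 = Sat(E[(¬b ∨ grant) U AX ¬lock]) = {Recv, Req}, add states in Sat(grant) with every successor in Z. Already a fixed point.
Sat(A[grant U E[(¬b ∨ grant) U AX ¬lock]]) = {Recv, Req}
|Sat(A[grant U E[(¬b ∨ grant) U AX ¬lock]])| = |{Recv, Req}| = 2.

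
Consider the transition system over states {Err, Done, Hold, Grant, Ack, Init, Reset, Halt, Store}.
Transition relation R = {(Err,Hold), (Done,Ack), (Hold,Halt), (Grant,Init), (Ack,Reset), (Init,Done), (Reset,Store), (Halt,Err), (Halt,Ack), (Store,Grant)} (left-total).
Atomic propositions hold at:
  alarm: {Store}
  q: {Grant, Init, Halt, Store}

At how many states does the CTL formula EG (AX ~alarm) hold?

3

Sat(~alarm) = {Err, Done, Hold, Grant, Ack, Init, Reset, Halt}
Sat(AX ~alarm) = {s : every successor in {Err, Done, Hold, Grant, Ack, Init, Reset, Halt}} = {Err, Done, Hold, Grant, Ack, Init, Halt, Store}
EG (AX ~alarm): greatest fixpoint, start Z0 = {Err, Done, Hold, Grant, Ack, Init, Halt, Store}, keep only states in Sat with some successor in Z. Z1 = {Err, Done, Hold, Grant, Init, Halt, Store}; Z2 = {Err, Hold, Grant, Init, Halt, Store}; Z3 = {Err, Hold, Grant, Halt, Store}; Z4 = {Err, Hold, Halt, Store}; Z5 = {Err, Hold, Halt}; fixed.
Sat(EG (AX ~alarm)) = {Err, Hold, Halt}
|Sat(EG (AX ~alarm))| = |{Err, Hold, Halt}| = 3.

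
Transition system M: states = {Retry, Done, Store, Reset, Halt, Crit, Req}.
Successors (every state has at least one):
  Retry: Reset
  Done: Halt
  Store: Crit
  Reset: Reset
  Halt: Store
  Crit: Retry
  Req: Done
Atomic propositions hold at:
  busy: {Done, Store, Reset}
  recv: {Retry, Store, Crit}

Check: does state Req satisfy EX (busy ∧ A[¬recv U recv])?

Yes

Sat(¬recv) = {Done, Reset, Halt, Req}
A[¬recv U recv]: least fixpoint, start Z0 = Sat(recv) = {Retry, Store, Crit}, add states in Sat(¬recv) with every successor in Z. Z1 = {Retry, Store, Halt, Crit}; Z2 = {Retry, Done, Store, Halt, Crit}; Z3 = {Retry, Done, Store, Halt, Crit, Req}; fixed.
Sat(A[¬recv U recv]) = {Retry, Done, Store, Halt, Crit, Req}
Sat(busy ∧ A[¬recv U recv]) = {Done, Store}
Sat(EX (busy ∧ A[¬recv U recv])) = {s : some successor in {Done, Store}} = {Halt, Req}
Req ∈ Sat(EX (busy ∧ A[¬recv U recv])) = {Halt, Req}, so the formula holds at Req.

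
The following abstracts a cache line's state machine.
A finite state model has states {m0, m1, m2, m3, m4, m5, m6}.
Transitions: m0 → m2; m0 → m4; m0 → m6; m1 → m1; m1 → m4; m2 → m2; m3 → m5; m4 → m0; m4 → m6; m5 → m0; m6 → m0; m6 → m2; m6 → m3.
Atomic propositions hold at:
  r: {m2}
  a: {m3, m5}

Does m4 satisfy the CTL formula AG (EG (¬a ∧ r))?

No

Sat(¬a) = {m0, m1, m2, m4, m6}
Sat(¬a ∧ r) = {m2}
EG (¬a ∧ r): greatest fixpoint, start Z0 = {m2}, keep only states in Sat with some successor in Z. Already a fixed point.
Sat(EG (¬a ∧ r)) = {m2}
AG (EG (¬a ∧ r)): greatest fixpoint, start Z0 = {m2}, keep only states in Sat with every successor in Z. Already a fixed point.
Sat(AG (EG (¬a ∧ r))) = {m2}
m4 ∉ Sat(AG (EG (¬a ∧ r))) = {m2}, so the formula does not hold at m4.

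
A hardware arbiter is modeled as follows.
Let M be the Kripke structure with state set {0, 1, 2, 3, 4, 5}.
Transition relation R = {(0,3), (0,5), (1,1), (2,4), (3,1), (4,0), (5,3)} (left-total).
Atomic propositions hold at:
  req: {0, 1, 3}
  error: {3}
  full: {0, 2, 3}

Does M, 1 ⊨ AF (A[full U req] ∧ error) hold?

No

A[full U req]: least fixpoint, start Z0 = Sat(req) = {0, 1, 3}, add states in Sat(full) with every successor in Z. Already a fixed point.
Sat(A[full U req]) = {0, 1, 3}
Sat(A[full U req] ∧ error) = {3}
AF (A[full U req] ∧ error): least fixpoint, start Z0 = {3}, add states with every successor in Z. Z1 = {3, 5}; Z2 = {0, 3, 5}; Z3 = {0, 3, 4, 5}; Z4 = {0, 2, 3, 4, 5}; fixed.
Sat(AF (A[full U req] ∧ error)) = {0, 2, 3, 4, 5}
1 ∉ Sat(AF (A[full U req] ∧ error)) = {0, 2, 3, 4, 5}, so the formula does not hold at 1.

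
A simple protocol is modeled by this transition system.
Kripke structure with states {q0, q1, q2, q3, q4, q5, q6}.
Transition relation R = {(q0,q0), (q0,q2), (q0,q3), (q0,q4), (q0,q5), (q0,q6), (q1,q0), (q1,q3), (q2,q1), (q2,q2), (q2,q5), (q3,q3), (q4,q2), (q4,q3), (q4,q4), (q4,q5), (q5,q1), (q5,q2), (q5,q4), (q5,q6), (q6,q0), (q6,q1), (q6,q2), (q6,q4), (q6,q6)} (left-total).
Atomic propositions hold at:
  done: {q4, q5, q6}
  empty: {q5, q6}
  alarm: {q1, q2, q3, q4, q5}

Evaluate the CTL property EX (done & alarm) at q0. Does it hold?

Yes

Sat(done & alarm) = {q4, q5}
Sat(EX (done & alarm)) = {s : some successor in {q4, q5}} = {q0, q2, q4, q5, q6}
q0 ∈ Sat(EX (done & alarm)) = {q0, q2, q4, q5, q6}, so the formula holds at q0.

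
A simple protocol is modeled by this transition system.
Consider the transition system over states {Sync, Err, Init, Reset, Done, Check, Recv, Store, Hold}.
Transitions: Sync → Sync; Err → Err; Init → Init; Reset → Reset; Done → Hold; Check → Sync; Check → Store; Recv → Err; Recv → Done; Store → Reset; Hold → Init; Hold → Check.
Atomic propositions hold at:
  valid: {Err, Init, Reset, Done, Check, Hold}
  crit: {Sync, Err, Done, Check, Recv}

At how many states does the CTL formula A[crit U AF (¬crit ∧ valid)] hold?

Sat(¬crit) = {Init, Reset, Store, Hold}
Sat(¬crit ∧ valid) = {Init, Reset, Hold}
AF (¬crit ∧ valid): least fixpoint, start Z0 = {Init, Reset, Hold}, add states with every successor in Z. Z1 = {Init, Reset, Done, Store, Hold}; fixed.
Sat(AF (¬crit ∧ valid)) = {Init, Reset, Done, Store, Hold}
A[crit U AF (¬crit ∧ valid)]: least fixpoint, start Z0 = Sat(AF (¬crit ∧ valid)) = {Init, Reset, Done, Store, Hold}, add states in Sat(crit) with every successor in Z. Already a fixed point.
Sat(A[crit U AF (¬crit ∧ valid)]) = {Init, Reset, Done, Store, Hold}
|Sat(A[crit U AF (¬crit ∧ valid)])| = |{Init, Reset, Done, Store, Hold}| = 5.

5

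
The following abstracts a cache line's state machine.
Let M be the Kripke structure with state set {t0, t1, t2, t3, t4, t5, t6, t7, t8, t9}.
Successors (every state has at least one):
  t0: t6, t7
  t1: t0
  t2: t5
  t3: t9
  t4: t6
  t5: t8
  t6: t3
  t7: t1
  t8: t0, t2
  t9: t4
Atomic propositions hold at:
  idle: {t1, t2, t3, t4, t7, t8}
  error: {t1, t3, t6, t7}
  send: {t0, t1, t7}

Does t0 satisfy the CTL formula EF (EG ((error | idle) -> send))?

Yes

Sat(error | idle) = {t1, t2, t3, t4, t6, t7, t8}
Sat((error | idle) -> send) = {t0, t1, t5, t7, t9}
EG ((error | idle) -> send): greatest fixpoint, start Z0 = {t0, t1, t5, t7, t9}, keep only states in Sat with some successor in Z. Z1 = {t0, t1, t7}; fixed.
Sat(EG ((error | idle) -> send)) = {t0, t1, t7}
EF (EG ((error | idle) -> send)): least fixpoint, start Z0 = {t0, t1, t7}, add states with some successor in Z. Z1 = {t0, t1, t7, t8}; Z2 = {t0, t1, t5, t7, t8}; Z3 = {t0, t1, t2, t5, t7, t8}; fixed.
Sat(EF (EG ((error | idle) -> send))) = {t0, t1, t2, t5, t7, t8}
t0 ∈ Sat(EF (EG ((error | idle) -> send))) = {t0, t1, t2, t5, t7, t8}, so the formula holds at t0.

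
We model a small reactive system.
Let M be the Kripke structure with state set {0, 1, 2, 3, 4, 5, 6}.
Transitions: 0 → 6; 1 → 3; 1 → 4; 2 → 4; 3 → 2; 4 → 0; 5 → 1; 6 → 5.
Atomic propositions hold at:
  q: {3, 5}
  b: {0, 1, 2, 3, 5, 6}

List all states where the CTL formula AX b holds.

Sat(AX b) = {s : every successor in {0, 1, 2, 3, 5, 6}} = {0, 3, 4, 5, 6}

{0, 3, 4, 5, 6}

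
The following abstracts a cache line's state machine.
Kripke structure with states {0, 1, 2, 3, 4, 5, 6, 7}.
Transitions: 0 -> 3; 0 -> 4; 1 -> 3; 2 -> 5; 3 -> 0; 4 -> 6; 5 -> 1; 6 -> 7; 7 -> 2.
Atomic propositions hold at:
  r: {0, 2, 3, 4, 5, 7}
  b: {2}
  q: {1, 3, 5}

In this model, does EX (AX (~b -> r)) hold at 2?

No

Sat(~b) = {0, 1, 3, 4, 5, 6, 7}
Sat(~b -> r) = {0, 2, 3, 4, 5, 7}
Sat(AX (~b -> r)) = {s : every successor in {0, 2, 3, 4, 5, 7}} = {0, 1, 2, 3, 6, 7}
Sat(EX (AX (~b -> r))) = {s : some successor in {0, 1, 2, 3, 6, 7}} = {0, 1, 3, 4, 5, 6, 7}
2 ∉ Sat(EX (AX (~b -> r))) = {0, 1, 3, 4, 5, 6, 7}, so the formula does not hold at 2.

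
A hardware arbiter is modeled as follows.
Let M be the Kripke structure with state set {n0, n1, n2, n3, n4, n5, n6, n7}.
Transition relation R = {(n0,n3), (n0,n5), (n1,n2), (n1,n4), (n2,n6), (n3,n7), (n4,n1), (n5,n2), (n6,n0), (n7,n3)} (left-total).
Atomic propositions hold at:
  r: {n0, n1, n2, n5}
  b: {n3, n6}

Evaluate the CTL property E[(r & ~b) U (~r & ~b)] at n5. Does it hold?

No

Sat(~b) = {n0, n1, n2, n4, n5, n7}
Sat(r & ~b) = {n0, n1, n2, n5}
Sat(~r) = {n3, n4, n6, n7}
Sat(~r & ~b) = {n4, n7}
E[(r & ~b) U (~r & ~b)]: least fixpoint, start Z0 = Sat((~r & ~b)) = {n4, n7}, add states in Sat(r & ~b) with some successor in Z. Z1 = {n1, n4, n7}; fixed.
Sat(E[(r & ~b) U (~r & ~b)]) = {n1, n4, n7}
n5 ∉ Sat(E[(r & ~b) U (~r & ~b)]) = {n1, n4, n7}, so the formula does not hold at n5.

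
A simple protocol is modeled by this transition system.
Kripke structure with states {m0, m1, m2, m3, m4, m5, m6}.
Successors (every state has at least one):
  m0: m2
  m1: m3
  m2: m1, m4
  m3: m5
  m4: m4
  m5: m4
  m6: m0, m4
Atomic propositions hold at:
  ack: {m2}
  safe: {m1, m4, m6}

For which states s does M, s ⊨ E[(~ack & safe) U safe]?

Sat(~ack) = {m0, m1, m3, m4, m5, m6}
Sat(~ack & safe) = {m1, m4, m6}
E[(~ack & safe) U safe]: least fixpoint, start Z0 = Sat(safe) = {m1, m4, m6}, add states in Sat(~ack & safe) with some successor in Z. Already a fixed point.
Sat(E[(~ack & safe) U safe]) = {m1, m4, m6}

{m1, m4, m6}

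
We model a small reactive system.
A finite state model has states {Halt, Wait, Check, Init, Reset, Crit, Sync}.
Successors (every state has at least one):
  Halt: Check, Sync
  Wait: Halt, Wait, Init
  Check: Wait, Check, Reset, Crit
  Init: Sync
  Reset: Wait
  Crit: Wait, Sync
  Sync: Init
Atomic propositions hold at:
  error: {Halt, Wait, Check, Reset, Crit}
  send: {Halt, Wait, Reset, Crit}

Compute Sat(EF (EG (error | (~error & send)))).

Sat(~error) = {Init, Sync}
Sat(~error & send) = ∅
Sat(error | (~error & send)) = {Halt, Wait, Check, Reset, Crit}
EG (error | (~error & send)): greatest fixpoint, start Z0 = {Halt, Wait, Check, Reset, Crit}, keep only states in Sat with some successor in Z. Already a fixed point.
Sat(EG (error | (~error & send))) = {Halt, Wait, Check, Reset, Crit}
EF (EG (error | (~error & send))): least fixpoint, start Z0 = {Halt, Wait, Check, Reset, Crit}, add states with some successor in Z. Already a fixed point.
Sat(EF (EG (error | (~error & send)))) = {Halt, Wait, Check, Reset, Crit}

{Halt, Wait, Check, Reset, Crit}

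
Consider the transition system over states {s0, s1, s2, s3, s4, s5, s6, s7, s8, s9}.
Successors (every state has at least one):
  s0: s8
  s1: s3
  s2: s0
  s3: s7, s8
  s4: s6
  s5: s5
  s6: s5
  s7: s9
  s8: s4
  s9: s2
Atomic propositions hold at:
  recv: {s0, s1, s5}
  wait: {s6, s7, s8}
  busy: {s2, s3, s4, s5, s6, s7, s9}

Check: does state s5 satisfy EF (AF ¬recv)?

No

Sat(¬recv) = {s2, s3, s4, s6, s7, s8, s9}
AF ¬recv: least fixpoint, start Z0 = {s2, s3, s4, s6, s7, s8, s9}, add states with every successor in Z. Z1 = {s0, s1, s2, s3, s4, s6, s7, s8, s9}; fixed.
Sat(AF ¬recv) = {s0, s1, s2, s3, s4, s6, s7, s8, s9}
EF (AF ¬recv): least fixpoint, start Z0 = {s0, s1, s2, s3, s4, s6, s7, s8, s9}, add states with some successor in Z. Already a fixed point.
Sat(EF (AF ¬recv)) = {s0, s1, s2, s3, s4, s6, s7, s8, s9}
s5 ∉ Sat(EF (AF ¬recv)) = {s0, s1, s2, s3, s4, s6, s7, s8, s9}, so the formula does not hold at s5.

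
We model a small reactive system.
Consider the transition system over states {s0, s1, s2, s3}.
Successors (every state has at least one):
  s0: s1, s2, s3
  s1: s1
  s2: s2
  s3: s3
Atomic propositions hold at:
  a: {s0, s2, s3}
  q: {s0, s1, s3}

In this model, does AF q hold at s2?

No

AF q: least fixpoint, start Z0 = {s0, s1, s3}, add states with every successor in Z. Already a fixed point.
Sat(AF q) = {s0, s1, s3}
s2 ∉ Sat(AF q) = {s0, s1, s3}, so the formula does not hold at s2.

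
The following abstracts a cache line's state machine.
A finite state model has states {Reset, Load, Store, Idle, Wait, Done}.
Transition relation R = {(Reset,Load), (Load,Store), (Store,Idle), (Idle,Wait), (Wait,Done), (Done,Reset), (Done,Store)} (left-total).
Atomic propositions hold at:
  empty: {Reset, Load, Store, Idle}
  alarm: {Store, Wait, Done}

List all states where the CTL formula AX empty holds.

Sat(AX empty) = {s : every successor in {Reset, Load, Store, Idle}} = {Reset, Load, Store, Done}

{Reset, Load, Store, Done}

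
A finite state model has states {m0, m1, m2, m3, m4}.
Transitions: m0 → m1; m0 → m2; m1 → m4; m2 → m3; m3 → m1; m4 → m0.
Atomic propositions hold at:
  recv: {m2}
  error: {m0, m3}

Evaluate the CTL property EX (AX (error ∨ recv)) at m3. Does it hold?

Sat(error ∨ recv) = {m0, m2, m3}
Sat(AX (error ∨ recv)) = {s : every successor in {m0, m2, m3}} = {m2, m4}
Sat(EX (AX (error ∨ recv))) = {s : some successor in {m2, m4}} = {m0, m1}
m3 ∉ Sat(EX (AX (error ∨ recv))) = {m0, m1}, so the formula does not hold at m3.

No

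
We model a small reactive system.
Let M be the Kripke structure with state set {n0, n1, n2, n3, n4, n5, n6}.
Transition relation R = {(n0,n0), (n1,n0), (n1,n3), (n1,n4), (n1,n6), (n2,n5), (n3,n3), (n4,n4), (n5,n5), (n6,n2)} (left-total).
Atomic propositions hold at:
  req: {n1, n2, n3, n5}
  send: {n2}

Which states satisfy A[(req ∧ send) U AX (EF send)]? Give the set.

{n6}

Sat(req ∧ send) = {n2}
EF send: least fixpoint, start Z0 = {n2}, add states with some successor in Z. Z1 = {n2, n6}; Z2 = {n1, n2, n6}; fixed.
Sat(EF send) = {n1, n2, n6}
Sat(AX (EF send)) = {s : every successor in {n1, n2, n6}} = {n6}
A[(req ∧ send) U AX (EF send)]: least fixpoint, start Z0 = Sat(AX (EF send)) = {n6}, add states in Sat(req ∧ send) with every successor in Z. Already a fixed point.
Sat(A[(req ∧ send) U AX (EF send)]) = {n6}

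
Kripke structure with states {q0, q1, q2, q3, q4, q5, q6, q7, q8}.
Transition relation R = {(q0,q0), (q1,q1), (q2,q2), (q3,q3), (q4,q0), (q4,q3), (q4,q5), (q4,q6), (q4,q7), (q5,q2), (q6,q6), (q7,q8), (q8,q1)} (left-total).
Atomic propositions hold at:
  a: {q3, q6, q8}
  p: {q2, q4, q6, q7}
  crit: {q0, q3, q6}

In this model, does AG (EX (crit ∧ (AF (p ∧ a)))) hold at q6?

Yes

Sat(p ∧ a) = {q6}
AF (p ∧ a): least fixpoint, start Z0 = {q6}, add states with every successor in Z. Already a fixed point.
Sat(AF (p ∧ a)) = {q6}
Sat(crit ∧ (AF (p ∧ a))) = {q6}
Sat(EX (crit ∧ (AF (p ∧ a)))) = {s : some successor in {q6}} = {q4, q6}
AG (EX (crit ∧ (AF (p ∧ a)))): greatest fixpoint, start Z0 = {q4, q6}, keep only states in Sat with every successor in Z. Z1 = {q6}; fixed.
Sat(AG (EX (crit ∧ (AF (p ∧ a))))) = {q6}
q6 ∈ Sat(AG (EX (crit ∧ (AF (p ∧ a))))) = {q6}, so the formula holds at q6.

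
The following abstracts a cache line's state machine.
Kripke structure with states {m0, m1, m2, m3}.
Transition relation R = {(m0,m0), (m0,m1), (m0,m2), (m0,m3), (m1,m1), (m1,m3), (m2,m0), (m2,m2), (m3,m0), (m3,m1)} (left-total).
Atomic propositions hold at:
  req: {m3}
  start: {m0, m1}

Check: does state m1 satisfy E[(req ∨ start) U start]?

Sat(req ∨ start) = {m0, m1, m3}
E[(req ∨ start) U start]: least fixpoint, start Z0 = Sat(start) = {m0, m1}, add states in Sat(req ∨ start) with some successor in Z. Z1 = {m0, m1, m3}; fixed.
Sat(E[(req ∨ start) U start]) = {m0, m1, m3}
m1 ∈ Sat(E[(req ∨ start) U start]) = {m0, m1, m3}, so the formula holds at m1.

Yes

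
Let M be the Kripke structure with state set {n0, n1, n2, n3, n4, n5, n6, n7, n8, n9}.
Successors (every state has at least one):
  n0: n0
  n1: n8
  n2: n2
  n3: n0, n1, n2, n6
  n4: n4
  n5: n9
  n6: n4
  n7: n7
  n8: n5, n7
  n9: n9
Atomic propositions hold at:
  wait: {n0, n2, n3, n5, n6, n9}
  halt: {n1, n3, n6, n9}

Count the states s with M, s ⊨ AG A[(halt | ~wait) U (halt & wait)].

1

Sat(~wait) = {n1, n4, n7, n8}
Sat(halt | ~wait) = {n1, n3, n4, n6, n7, n8, n9}
Sat(halt & wait) = {n3, n6, n9}
A[(halt | ~wait) U (halt & wait)]: least fixpoint, start Z0 = Sat((halt & wait)) = {n3, n6, n9}, add states in Sat(halt | ~wait) with every successor in Z. Already a fixed point.
Sat(A[(halt | ~wait) U (halt & wait)]) = {n3, n6, n9}
AG A[(halt | ~wait) U (halt & wait)]: greatest fixpoint, start Z0 = {n3, n6, n9}, keep only states in Sat with every successor in Z. Z1 = {n9}; fixed.
Sat(AG A[(halt | ~wait) U (halt & wait)]) = {n9}
|Sat(AG A[(halt | ~wait) U (halt & wait)])| = |{n9}| = 1.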